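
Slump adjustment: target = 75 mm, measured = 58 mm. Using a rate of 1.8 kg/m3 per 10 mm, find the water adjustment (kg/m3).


Difference = 75 - 58 = 17 mm
Water adjustment = 17 * 1.8 / 10 = 3.1 kg/m3

3.1


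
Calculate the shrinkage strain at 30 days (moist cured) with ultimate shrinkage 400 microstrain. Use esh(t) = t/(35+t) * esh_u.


esh(30) = 30 / (35 + 30) * 400
= 30 / 65 * 400
= 184.6 microstrain

184.6


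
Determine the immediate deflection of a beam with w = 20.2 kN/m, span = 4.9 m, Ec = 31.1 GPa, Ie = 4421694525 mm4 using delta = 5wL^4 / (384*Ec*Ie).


Convert: L = 4.9 m = 4900 mm, Ec = 31.1 GPa = 31100 MPa
delta = 5 * 20.2 * 4900^4 / (384 * 31100 * 4421694525)
= 1.1 mm

1.1


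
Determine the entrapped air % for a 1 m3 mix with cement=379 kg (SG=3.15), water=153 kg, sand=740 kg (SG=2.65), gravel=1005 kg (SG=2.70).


Vol cement = 379 / (3.15 * 1000) = 0.120317 m3
Vol water = 153 / 1000 = 0.153 m3
Vol sand = 740 / (2.65 * 1000) = 0.279245 m3
Vol gravel = 1005 / (2.70 * 1000) = 0.372222 m3
Total solid + water volume = 0.924785 m3
Air = (1 - 0.924785) * 100 = 7.52%

7.52


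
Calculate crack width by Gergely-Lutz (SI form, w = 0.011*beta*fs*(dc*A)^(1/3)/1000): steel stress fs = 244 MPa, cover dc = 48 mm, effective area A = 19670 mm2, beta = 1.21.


w = 0.011 * beta * fs * (dc * A)^(1/3) / 1000
= 0.011 * 1.21 * 244 * (48 * 19670)^(1/3) / 1000
= 0.319 mm

0.319


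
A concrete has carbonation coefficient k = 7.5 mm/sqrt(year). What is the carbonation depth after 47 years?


depth = k * sqrt(t)
= 7.5 * sqrt(47)
= 51.42 mm

51.42


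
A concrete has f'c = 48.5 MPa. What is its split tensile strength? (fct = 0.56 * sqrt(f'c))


fct = 0.56 * sqrt(48.5)
= 0.56 * 6.964
= 3.9 MPa

3.9


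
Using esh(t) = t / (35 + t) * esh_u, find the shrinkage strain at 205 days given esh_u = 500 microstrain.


esh(205) = 205 / (35 + 205) * 500
= 205 / 240 * 500
= 427.1 microstrain

427.1


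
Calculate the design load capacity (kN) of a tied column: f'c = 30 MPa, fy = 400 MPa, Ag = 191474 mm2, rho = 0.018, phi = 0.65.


Ast = rho * Ag = 0.018 * 191474 = 3446.532 mm2
phi*Pn = 0.65 * 0.80 * (0.85 * 30 * (191474 - 3446.532) + 400 * 3446.532) / 1000
= 3210.12 kN

3210.12


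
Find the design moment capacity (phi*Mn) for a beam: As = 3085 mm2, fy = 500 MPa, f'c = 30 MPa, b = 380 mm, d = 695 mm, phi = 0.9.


a = As * fy / (0.85 * f'c * b)
= 3085 * 500 / (0.85 * 30 * 380)
= 159.1847 mm
Mn = As * fy * (d - a/2) / 10^6
= 949.2663 kN-m
phi*Mn = 0.9 * 949.2663 = 854.34 kN-m

854.34


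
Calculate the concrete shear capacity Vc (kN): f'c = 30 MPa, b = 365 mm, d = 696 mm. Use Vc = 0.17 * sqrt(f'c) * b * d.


Vc = 0.17 * sqrt(30) * 365 * 696 / 1000
= 236.54 kN

236.54


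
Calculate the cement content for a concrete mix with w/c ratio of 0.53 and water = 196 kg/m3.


Cement = water / (w/c)
= 196 / 0.53
= 369.8 kg/m3

369.8


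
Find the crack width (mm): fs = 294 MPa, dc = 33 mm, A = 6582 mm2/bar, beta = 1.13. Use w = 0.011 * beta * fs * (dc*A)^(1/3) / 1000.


w = 0.011 * beta * fs * (dc * A)^(1/3) / 1000
= 0.011 * 1.13 * 294 * (33 * 6582)^(1/3) / 1000
= 0.22 mm

0.22


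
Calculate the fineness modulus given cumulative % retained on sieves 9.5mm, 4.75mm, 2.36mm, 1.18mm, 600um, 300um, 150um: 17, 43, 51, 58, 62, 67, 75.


FM = sum(cumulative % retained) / 100
= 373 / 100
= 3.73

3.73


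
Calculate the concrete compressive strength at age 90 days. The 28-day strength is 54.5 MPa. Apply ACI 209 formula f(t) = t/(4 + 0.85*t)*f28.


f(90) = 90 / (4 + 0.85 * 90) * 54.5
= 90 / 80.5 * 54.5
= 60.93 MPa

60.93


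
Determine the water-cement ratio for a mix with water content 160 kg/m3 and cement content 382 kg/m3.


w/c = water / cement
w/c = 160 / 382 = 0.419

0.419


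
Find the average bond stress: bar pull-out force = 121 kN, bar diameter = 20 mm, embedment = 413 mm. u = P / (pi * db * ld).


u = P / (pi * db * ld)
= 121 * 1000 / (pi * 20 * 413)
= 4.663 MPa

4.663


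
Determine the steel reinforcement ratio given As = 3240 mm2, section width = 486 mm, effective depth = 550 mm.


rho = As / (b * d)
= 3240 / (486 * 550)
= 0.0121

0.0121


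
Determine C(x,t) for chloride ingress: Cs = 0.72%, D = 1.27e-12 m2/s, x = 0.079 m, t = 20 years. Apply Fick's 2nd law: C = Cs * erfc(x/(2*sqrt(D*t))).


t_seconds = 20 * 365.25 * 24 * 3600 = 631152000.0 s
arg = 0.079 / (2 * sqrt(1.27e-12 * 631152000.0))
= 1.3952
erfc(1.3952) = 0.0485
C = 0.72 * 0.0485 = 0.0349%

0.0349


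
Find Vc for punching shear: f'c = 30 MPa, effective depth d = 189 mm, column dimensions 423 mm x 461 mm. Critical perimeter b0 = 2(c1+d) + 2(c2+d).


b0 = 2*(423 + 189) + 2*(461 + 189) = 2524 mm
Vc = 0.33 * sqrt(30) * 2524 * 189 / 1000
= 862.24 kN

862.24


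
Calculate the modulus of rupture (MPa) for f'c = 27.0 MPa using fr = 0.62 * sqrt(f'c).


fr = 0.62 * sqrt(27.0)
= 3.222 MPa

3.222


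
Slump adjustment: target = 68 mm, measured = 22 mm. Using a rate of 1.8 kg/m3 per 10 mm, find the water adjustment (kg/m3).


Difference = 68 - 22 = 46 mm
Water adjustment = 46 * 1.8 / 10 = 8.3 kg/m3

8.3


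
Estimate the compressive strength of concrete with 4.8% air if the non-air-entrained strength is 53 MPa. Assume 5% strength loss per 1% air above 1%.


Strength loss = (4.8 - 1) * 5 = 19.0%
f'c = 53 * (1 - 19.0/100)
= 42.93 MPa

42.93


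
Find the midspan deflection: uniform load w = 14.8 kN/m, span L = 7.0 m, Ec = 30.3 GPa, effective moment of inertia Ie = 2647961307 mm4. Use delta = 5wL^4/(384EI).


Convert: L = 7.0 m = 7000 mm, Ec = 30.3 GPa = 30300 MPa
delta = 5 * 14.8 * 7000^4 / (384 * 30300 * 2647961307)
= 5.77 mm

5.77


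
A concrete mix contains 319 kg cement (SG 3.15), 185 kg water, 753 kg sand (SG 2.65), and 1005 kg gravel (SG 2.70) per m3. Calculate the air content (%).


Vol cement = 319 / (3.15 * 1000) = 0.10127 m3
Vol water = 185 / 1000 = 0.185 m3
Vol sand = 753 / (2.65 * 1000) = 0.284151 m3
Vol gravel = 1005 / (2.70 * 1000) = 0.372222 m3
Total solid + water volume = 0.942643 m3
Air = (1 - 0.942643) * 100 = 5.74%

5.74


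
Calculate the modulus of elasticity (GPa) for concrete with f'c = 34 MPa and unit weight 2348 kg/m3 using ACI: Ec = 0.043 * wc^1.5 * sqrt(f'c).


Ec = 0.043 * 2348^1.5 * sqrt(34) / 1000
= 28.53 GPa

28.53


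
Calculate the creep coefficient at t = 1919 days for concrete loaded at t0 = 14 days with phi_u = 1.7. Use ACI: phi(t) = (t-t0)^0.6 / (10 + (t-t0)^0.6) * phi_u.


dt = 1919 - 14 = 1905
phi = 1905^0.6 / (10 + 1905^0.6) * 1.7
= 1.535

1.535


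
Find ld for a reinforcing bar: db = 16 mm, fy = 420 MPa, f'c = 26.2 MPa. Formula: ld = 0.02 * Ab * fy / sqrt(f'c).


Ab = pi * 16^2 / 4 = 201.062 mm2
ld = 0.02 * 201.062 * 420 / sqrt(26.2)
= 330.0 mm

330.0


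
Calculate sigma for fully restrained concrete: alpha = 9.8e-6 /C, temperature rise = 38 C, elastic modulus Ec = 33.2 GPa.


sigma = alpha * dT * Ec
= 9.8e-6 * 38 * 33.2 * 1000
= 12.364 MPa

12.364


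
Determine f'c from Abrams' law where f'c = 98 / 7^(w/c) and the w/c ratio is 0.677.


f'c = 98 / 7^0.677
= 98 / 3.734
= 26.25 MPa

26.25


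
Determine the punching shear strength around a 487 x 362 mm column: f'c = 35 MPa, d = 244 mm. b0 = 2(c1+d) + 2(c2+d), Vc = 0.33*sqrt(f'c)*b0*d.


b0 = 2*(487 + 244) + 2*(362 + 244) = 2674 mm
Vc = 0.33 * sqrt(35) * 2674 * 244 / 1000
= 1273.79 kN

1273.79


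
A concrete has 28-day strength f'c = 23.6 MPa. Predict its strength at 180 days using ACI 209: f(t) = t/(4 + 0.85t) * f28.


f(180) = 180 / (4 + 0.85 * 180) * 23.6
= 180 / 157.0 * 23.6
= 27.06 MPa

27.06


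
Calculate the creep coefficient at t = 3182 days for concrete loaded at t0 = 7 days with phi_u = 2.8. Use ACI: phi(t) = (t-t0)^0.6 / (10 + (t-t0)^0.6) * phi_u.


dt = 3182 - 7 = 3175
phi = 3175^0.6 / (10 + 3175^0.6) * 2.8
= 2.594

2.594


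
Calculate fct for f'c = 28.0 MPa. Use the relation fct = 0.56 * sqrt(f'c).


fct = 0.56 * sqrt(28.0)
= 0.56 * 5.292
= 2.963 MPa

2.963


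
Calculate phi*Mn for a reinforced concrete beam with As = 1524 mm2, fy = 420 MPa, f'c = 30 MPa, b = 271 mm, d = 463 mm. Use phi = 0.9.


a = As * fy / (0.85 * f'c * b)
= 1524 * 420 / (0.85 * 30 * 271)
= 92.6243 mm
Mn = As * fy * (d - a/2) / 10^6
= 266.7136 kN-m
phi*Mn = 0.9 * 266.7136 = 240.04 kN-m

240.04


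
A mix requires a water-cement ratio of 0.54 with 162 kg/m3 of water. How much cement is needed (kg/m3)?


Cement = water / (w/c)
= 162 / 0.54
= 300.0 kg/m3

300.0


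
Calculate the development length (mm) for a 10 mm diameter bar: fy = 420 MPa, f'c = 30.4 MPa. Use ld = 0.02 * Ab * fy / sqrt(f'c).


Ab = pi * 10^2 / 4 = 78.54 mm2
ld = 0.02 * 78.54 * 420 / sqrt(30.4)
= 119.7 mm

119.7


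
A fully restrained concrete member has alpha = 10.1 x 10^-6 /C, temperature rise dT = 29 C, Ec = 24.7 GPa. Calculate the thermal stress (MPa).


sigma = alpha * dT * Ec
= 10.1e-6 * 29 * 24.7 * 1000
= 7.235 MPa

7.235


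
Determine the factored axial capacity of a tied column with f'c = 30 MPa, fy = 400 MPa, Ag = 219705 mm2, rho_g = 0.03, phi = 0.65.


Ast = rho * Ag = 0.03 * 219705 = 6591.15 mm2
phi*Pn = 0.65 * 0.80 * (0.85 * 30 * (219705 - 6591.15) + 400 * 6591.15) / 1000
= 4196.85 kN

4196.85


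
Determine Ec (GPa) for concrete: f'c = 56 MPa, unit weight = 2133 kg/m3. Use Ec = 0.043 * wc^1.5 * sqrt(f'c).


Ec = 0.043 * 2133^1.5 * sqrt(56) / 1000
= 31.7 GPa

31.7


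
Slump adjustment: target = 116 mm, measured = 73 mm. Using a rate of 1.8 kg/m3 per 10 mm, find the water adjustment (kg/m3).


Difference = 116 - 73 = 43 mm
Water adjustment = 43 * 1.8 / 10 = 7.7 kg/m3

7.7


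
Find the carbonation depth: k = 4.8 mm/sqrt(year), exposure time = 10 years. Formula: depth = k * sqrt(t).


depth = k * sqrt(t)
= 4.8 * sqrt(10)
= 15.18 mm

15.18


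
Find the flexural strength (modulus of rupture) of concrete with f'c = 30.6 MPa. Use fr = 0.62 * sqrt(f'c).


fr = 0.62 * sqrt(30.6)
= 3.43 MPa

3.43


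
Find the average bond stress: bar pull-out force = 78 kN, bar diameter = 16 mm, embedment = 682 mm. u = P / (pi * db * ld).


u = P / (pi * db * ld)
= 78 * 1000 / (pi * 16 * 682)
= 2.275 MPa

2.275


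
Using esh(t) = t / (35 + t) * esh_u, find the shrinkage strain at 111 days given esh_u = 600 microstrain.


esh(111) = 111 / (35 + 111) * 600
= 111 / 146 * 600
= 456.2 microstrain

456.2


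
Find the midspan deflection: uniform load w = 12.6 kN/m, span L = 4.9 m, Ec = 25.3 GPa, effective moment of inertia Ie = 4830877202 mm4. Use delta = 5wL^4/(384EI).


Convert: L = 4.9 m = 4900 mm, Ec = 25.3 GPa = 25300 MPa
delta = 5 * 12.6 * 4900^4 / (384 * 25300 * 4830877202)
= 0.77 mm

0.77


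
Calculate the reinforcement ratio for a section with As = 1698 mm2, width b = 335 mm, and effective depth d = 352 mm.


rho = As / (b * d)
= 1698 / (335 * 352)
= 0.0144

0.0144


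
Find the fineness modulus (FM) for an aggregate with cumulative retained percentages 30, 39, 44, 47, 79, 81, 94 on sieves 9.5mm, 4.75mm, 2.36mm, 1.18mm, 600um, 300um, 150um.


FM = sum(cumulative % retained) / 100
= 414 / 100
= 4.14

4.14


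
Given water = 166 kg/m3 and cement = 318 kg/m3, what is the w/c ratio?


w/c = water / cement
w/c = 166 / 318 = 0.522

0.522


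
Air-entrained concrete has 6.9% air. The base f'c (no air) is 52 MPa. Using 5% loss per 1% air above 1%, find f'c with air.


Strength loss = (6.9 - 1) * 5 = 29.5%
f'c = 52 * (1 - 29.5/100)
= 36.66 MPa

36.66


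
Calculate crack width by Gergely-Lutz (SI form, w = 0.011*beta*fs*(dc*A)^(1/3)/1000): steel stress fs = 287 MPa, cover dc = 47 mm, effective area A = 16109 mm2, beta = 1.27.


w = 0.011 * beta * fs * (dc * A)^(1/3) / 1000
= 0.011 * 1.27 * 287 * (47 * 16109)^(1/3) / 1000
= 0.365 mm

0.365


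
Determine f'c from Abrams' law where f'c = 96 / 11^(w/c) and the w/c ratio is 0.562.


f'c = 96 / 11^0.562
= 96 / 3.848
= 24.95 MPa

24.95


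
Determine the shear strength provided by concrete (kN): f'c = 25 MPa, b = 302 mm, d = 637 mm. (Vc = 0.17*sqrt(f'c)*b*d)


Vc = 0.17 * sqrt(25) * 302 * 637 / 1000
= 163.52 kN

163.52


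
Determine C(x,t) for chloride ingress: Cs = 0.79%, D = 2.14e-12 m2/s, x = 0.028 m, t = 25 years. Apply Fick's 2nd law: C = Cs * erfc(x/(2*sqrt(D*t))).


t_seconds = 25 * 365.25 * 24 * 3600 = 788940000.0 s
arg = 0.028 / (2 * sqrt(2.14e-12 * 788940000.0))
= 0.3407
erfc(0.3407) = 0.6299
C = 0.79 * 0.6299 = 0.4976%

0.4976


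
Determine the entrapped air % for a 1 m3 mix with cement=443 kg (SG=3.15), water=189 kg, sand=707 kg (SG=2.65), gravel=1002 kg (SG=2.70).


Vol cement = 443 / (3.15 * 1000) = 0.140635 m3
Vol water = 189 / 1000 = 0.189 m3
Vol sand = 707 / (2.65 * 1000) = 0.266792 m3
Vol gravel = 1002 / (2.70 * 1000) = 0.371111 m3
Total solid + water volume = 0.967538 m3
Air = (1 - 0.967538) * 100 = 3.25%

3.25


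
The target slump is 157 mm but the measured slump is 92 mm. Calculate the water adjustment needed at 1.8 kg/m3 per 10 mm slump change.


Difference = 157 - 92 = 65 mm
Water adjustment = 65 * 1.8 / 10 = 11.7 kg/m3

11.7


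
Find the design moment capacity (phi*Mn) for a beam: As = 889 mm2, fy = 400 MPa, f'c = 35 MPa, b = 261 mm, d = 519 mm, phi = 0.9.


a = As * fy / (0.85 * f'c * b)
= 889 * 400 / (0.85 * 35 * 261)
= 45.7967 mm
Mn = As * fy * (d - a/2) / 10^6
= 176.4137 kN-m
phi*Mn = 0.9 * 176.4137 = 158.77 kN-m

158.77


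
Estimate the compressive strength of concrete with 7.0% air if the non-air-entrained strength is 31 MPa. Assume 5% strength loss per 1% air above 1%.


Strength loss = (7.0 - 1) * 5 = 30.0%
f'c = 31 * (1 - 30.0/100)
= 21.7 MPa

21.7


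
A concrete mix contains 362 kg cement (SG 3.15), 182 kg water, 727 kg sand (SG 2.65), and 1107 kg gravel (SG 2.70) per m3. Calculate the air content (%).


Vol cement = 362 / (3.15 * 1000) = 0.114921 m3
Vol water = 182 / 1000 = 0.182 m3
Vol sand = 727 / (2.65 * 1000) = 0.27434 m3
Vol gravel = 1107 / (2.70 * 1000) = 0.41 m3
Total solid + water volume = 0.98126 m3
Air = (1 - 0.98126) * 100 = 1.87%

1.87


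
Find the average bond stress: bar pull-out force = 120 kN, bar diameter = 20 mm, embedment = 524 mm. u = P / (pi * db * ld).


u = P / (pi * db * ld)
= 120 * 1000 / (pi * 20 * 524)
= 3.645 MPa

3.645


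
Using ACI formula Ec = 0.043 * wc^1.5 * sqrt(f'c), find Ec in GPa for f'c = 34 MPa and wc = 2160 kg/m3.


Ec = 0.043 * 2160^1.5 * sqrt(34) / 1000
= 25.17 GPa

25.17


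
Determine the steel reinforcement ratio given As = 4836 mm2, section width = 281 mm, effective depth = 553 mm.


rho = As / (b * d)
= 4836 / (281 * 553)
= 0.0311

0.0311


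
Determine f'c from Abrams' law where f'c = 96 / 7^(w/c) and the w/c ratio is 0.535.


f'c = 96 / 7^0.535
= 96 / 2.832
= 33.9 MPa

33.9


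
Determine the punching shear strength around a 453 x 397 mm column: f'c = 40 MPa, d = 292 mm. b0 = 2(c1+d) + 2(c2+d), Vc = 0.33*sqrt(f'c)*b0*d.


b0 = 2*(453 + 292) + 2*(397 + 292) = 2868 mm
Vc = 0.33 * sqrt(40) * 2868 * 292 / 1000
= 1747.86 kN

1747.86


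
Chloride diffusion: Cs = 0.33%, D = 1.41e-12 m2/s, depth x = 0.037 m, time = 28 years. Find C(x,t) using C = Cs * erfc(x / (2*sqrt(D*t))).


t_seconds = 28 * 365.25 * 24 * 3600 = 883612800.0 s
arg = 0.037 / (2 * sqrt(1.41e-12 * 883612800.0))
= 0.5241
erfc(0.5241) = 0.4586
C = 0.33 * 0.4586 = 0.1513%

0.1513


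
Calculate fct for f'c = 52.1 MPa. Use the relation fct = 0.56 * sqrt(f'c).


fct = 0.56 * sqrt(52.1)
= 0.56 * 7.218
= 4.042 MPa

4.042


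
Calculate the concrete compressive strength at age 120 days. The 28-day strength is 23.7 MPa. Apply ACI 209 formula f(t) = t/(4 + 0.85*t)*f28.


f(120) = 120 / (4 + 0.85 * 120) * 23.7
= 120 / 106.0 * 23.7
= 26.83 MPa

26.83


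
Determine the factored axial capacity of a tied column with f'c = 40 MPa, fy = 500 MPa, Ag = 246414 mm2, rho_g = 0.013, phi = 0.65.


Ast = rho * Ag = 0.013 * 246414 = 3203.382 mm2
phi*Pn = 0.65 * 0.80 * (0.85 * 40 * (246414 - 3203.382) + 500 * 3203.382) / 1000
= 5132.84 kN

5132.84


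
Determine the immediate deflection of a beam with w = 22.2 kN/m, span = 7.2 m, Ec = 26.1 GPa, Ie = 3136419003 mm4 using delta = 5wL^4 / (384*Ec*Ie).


Convert: L = 7.2 m = 7200 mm, Ec = 26.1 GPa = 26100 MPa
delta = 5 * 22.2 * 7200^4 / (384 * 26100 * 3136419003)
= 9.49 mm

9.49


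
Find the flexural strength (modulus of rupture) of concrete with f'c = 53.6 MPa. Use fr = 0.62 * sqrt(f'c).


fr = 0.62 * sqrt(53.6)
= 4.539 MPa

4.539


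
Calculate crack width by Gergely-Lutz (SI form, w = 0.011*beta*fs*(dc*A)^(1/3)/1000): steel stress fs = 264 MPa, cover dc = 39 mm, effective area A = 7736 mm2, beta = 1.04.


w = 0.011 * beta * fs * (dc * A)^(1/3) / 1000
= 0.011 * 1.04 * 264 * (39 * 7736)^(1/3) / 1000
= 0.203 mm

0.203


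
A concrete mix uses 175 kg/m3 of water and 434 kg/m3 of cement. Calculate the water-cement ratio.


w/c = water / cement
w/c = 175 / 434 = 0.403

0.403


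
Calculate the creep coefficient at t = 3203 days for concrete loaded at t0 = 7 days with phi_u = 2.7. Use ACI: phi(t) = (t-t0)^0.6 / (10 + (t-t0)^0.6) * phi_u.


dt = 3203 - 7 = 3196
phi = 3196^0.6 / (10 + 3196^0.6) * 2.7
= 2.502

2.502


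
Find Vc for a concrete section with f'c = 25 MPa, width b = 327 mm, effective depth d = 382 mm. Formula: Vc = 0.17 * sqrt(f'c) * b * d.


Vc = 0.17 * sqrt(25) * 327 * 382 / 1000
= 106.18 kN

106.18


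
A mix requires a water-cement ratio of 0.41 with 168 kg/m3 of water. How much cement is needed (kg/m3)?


Cement = water / (w/c)
= 168 / 0.41
= 409.8 kg/m3

409.8


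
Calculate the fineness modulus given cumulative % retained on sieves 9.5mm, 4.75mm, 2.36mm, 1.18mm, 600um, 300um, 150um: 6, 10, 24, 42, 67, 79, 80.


FM = sum(cumulative % retained) / 100
= 308 / 100
= 3.08

3.08


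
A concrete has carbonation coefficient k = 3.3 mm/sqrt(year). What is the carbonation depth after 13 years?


depth = k * sqrt(t)
= 3.3 * sqrt(13)
= 11.9 mm

11.9


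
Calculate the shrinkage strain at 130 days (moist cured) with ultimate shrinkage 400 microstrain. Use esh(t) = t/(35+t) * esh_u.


esh(130) = 130 / (35 + 130) * 400
= 130 / 165 * 400
= 315.2 microstrain

315.2


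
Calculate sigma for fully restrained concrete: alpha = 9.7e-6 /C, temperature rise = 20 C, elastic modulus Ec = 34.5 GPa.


sigma = alpha * dT * Ec
= 9.7e-6 * 20 * 34.5 * 1000
= 6.693 MPa

6.693


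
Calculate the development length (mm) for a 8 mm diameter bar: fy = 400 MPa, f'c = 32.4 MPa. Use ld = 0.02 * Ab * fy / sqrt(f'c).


Ab = pi * 8^2 / 4 = 50.265 mm2
ld = 0.02 * 50.265 * 400 / sqrt(32.4)
= 70.6 mm

70.6


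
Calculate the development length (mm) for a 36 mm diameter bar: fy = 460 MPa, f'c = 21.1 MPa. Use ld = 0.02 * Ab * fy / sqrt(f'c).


Ab = pi * 36^2 / 4 = 1017.876 mm2
ld = 0.02 * 1017.876 * 460 / sqrt(21.1)
= 2038.6 mm

2038.6


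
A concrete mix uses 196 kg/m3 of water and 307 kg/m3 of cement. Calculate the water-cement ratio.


w/c = water / cement
w/c = 196 / 307 = 0.638

0.638


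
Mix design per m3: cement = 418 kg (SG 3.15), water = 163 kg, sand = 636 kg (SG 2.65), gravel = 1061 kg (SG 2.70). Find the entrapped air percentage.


Vol cement = 418 / (3.15 * 1000) = 0.132698 m3
Vol water = 163 / 1000 = 0.163 m3
Vol sand = 636 / (2.65 * 1000) = 0.24 m3
Vol gravel = 1061 / (2.70 * 1000) = 0.392963 m3
Total solid + water volume = 0.928661 m3
Air = (1 - 0.928661) * 100 = 7.13%

7.13


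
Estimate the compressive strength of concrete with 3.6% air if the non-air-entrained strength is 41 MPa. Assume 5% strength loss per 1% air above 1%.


Strength loss = (3.6 - 1) * 5 = 13.0%
f'c = 41 * (1 - 13.0/100)
= 35.67 MPa

35.67


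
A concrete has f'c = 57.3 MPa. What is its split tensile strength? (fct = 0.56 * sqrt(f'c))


fct = 0.56 * sqrt(57.3)
= 0.56 * 7.57
= 4.239 MPa

4.239


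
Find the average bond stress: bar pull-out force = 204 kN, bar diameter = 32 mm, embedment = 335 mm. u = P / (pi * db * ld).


u = P / (pi * db * ld)
= 204 * 1000 / (pi * 32 * 335)
= 6.057 MPa

6.057


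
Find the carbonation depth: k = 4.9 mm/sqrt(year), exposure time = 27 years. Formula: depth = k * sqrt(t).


depth = k * sqrt(t)
= 4.9 * sqrt(27)
= 25.46 mm

25.46


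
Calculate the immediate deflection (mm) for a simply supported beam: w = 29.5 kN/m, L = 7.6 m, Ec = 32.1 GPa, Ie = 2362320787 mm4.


Convert: L = 7.6 m = 7600 mm, Ec = 32.1 GPa = 32100 MPa
delta = 5 * 29.5 * 7600^4 / (384 * 32100 * 2362320787)
= 16.9 mm

16.9


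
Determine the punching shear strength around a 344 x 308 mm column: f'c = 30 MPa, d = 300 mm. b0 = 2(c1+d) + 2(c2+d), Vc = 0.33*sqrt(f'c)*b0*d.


b0 = 2*(344 + 300) + 2*(308 + 300) = 2504 mm
Vc = 0.33 * sqrt(30) * 2504 * 300 / 1000
= 1357.78 kN

1357.78


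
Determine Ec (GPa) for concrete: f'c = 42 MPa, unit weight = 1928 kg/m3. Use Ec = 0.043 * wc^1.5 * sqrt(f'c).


Ec = 0.043 * 1928^1.5 * sqrt(42) / 1000
= 23.59 GPa

23.59


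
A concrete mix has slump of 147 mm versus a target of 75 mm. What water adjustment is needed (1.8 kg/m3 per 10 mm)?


Difference = 75 - 147 = -72 mm
Water adjustment = -72 * 1.8 / 10 = -13.0 kg/m3

-13.0


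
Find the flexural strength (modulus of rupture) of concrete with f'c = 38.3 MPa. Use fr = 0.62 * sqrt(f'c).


fr = 0.62 * sqrt(38.3)
= 3.837 MPa

3.837


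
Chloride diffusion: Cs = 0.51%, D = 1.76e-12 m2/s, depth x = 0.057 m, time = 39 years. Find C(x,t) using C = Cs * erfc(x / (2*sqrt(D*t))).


t_seconds = 39 * 365.25 * 24 * 3600 = 1230746400.0 s
arg = 0.057 / (2 * sqrt(1.76e-12 * 1230746400.0))
= 0.6124
erfc(0.6124) = 0.3865
C = 0.51 * 0.3865 = 0.1971%

0.1971


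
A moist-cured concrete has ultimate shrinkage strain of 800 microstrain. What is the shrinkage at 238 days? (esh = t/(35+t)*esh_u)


esh(238) = 238 / (35 + 238) * 800
= 238 / 273 * 800
= 697.4 microstrain

697.4


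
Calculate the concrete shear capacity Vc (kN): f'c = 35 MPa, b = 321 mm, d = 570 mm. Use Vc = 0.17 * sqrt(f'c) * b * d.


Vc = 0.17 * sqrt(35) * 321 * 570 / 1000
= 184.02 kN

184.02


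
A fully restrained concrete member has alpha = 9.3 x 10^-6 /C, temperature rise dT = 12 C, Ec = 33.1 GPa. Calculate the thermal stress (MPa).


sigma = alpha * dT * Ec
= 9.3e-6 * 12 * 33.1 * 1000
= 3.694 MPa

3.694


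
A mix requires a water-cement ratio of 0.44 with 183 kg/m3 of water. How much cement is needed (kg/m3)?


Cement = water / (w/c)
= 183 / 0.44
= 415.9 kg/m3

415.9


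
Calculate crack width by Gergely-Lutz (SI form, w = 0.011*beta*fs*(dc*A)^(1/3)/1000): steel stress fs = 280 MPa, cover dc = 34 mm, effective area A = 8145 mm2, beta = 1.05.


w = 0.011 * beta * fs * (dc * A)^(1/3) / 1000
= 0.011 * 1.05 * 280 * (34 * 8145)^(1/3) / 1000
= 0.211 mm

0.211


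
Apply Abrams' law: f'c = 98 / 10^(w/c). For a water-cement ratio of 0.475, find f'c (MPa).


f'c = 98 / 10^0.475
= 98 / 2.985
= 32.83 MPa

32.83


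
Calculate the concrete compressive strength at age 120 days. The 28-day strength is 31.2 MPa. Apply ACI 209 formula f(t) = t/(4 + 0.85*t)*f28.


f(120) = 120 / (4 + 0.85 * 120) * 31.2
= 120 / 106.0 * 31.2
= 35.32 MPa

35.32


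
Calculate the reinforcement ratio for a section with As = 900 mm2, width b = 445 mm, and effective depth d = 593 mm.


rho = As / (b * d)
= 900 / (445 * 593)
= 0.0034

0.0034


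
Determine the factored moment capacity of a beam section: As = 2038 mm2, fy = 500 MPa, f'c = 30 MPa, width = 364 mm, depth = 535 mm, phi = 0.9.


a = As * fy / (0.85 * f'c * b)
= 2038 * 500 / (0.85 * 30 * 364)
= 109.7824 mm
Mn = As * fy * (d - a/2) / 10^6
= 489.2309 kN-m
phi*Mn = 0.9 * 489.2309 = 440.31 kN-m

440.31


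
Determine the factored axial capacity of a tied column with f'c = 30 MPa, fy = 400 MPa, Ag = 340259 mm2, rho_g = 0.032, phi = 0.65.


Ast = rho * Ag = 0.032 * 340259 = 10888.288 mm2
phi*Pn = 0.65 * 0.80 * (0.85 * 30 * (340259 - 10888.288) + 400 * 10888.288) / 1000
= 6632.22 kN

6632.22


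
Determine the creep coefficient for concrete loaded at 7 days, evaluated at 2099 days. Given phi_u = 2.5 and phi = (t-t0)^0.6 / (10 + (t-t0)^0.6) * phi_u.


dt = 2099 - 7 = 2092
phi = 2092^0.6 / (10 + 2092^0.6) * 2.5
= 2.269

2.269


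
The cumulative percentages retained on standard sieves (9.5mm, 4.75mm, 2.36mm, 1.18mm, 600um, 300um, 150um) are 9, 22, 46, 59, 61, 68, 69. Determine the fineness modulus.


FM = sum(cumulative % retained) / 100
= 334 / 100
= 3.34

3.34


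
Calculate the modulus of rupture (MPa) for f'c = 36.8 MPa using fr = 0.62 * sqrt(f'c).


fr = 0.62 * sqrt(36.8)
= 3.761 MPa

3.761


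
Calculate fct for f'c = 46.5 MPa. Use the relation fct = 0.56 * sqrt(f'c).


fct = 0.56 * sqrt(46.5)
= 0.56 * 6.819
= 3.819 MPa

3.819


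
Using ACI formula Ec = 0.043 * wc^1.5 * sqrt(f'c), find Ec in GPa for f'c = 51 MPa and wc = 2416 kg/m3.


Ec = 0.043 * 2416^1.5 * sqrt(51) / 1000
= 36.47 GPa

36.47


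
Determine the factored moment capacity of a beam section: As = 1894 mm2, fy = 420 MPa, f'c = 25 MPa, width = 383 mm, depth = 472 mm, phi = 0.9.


a = As * fy / (0.85 * f'c * b)
= 1894 * 420 / (0.85 * 25 * 383)
= 97.7398 mm
Mn = As * fy * (d - a/2) / 10^6
= 336.5915 kN-m
phi*Mn = 0.9 * 336.5915 = 302.93 kN-m

302.93


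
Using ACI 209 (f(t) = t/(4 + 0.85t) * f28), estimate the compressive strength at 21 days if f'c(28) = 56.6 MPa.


f(21) = 21 / (4 + 0.85 * 21) * 56.6
= 21 / 21.85 * 56.6
= 54.4 MPa

54.4


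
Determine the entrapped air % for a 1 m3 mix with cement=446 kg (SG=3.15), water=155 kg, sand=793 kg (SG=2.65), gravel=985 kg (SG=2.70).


Vol cement = 446 / (3.15 * 1000) = 0.141587 m3
Vol water = 155 / 1000 = 0.155 m3
Vol sand = 793 / (2.65 * 1000) = 0.299245 m3
Vol gravel = 985 / (2.70 * 1000) = 0.364815 m3
Total solid + water volume = 0.960647 m3
Air = (1 - 0.960647) * 100 = 3.94%

3.94


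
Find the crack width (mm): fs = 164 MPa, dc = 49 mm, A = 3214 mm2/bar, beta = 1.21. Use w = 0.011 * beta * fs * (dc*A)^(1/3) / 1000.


w = 0.011 * beta * fs * (dc * A)^(1/3) / 1000
= 0.011 * 1.21 * 164 * (49 * 3214)^(1/3) / 1000
= 0.118 mm

0.118


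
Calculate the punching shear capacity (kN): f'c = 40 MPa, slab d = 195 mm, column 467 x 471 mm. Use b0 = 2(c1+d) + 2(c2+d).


b0 = 2*(467 + 195) + 2*(471 + 195) = 2656 mm
Vc = 0.33 * sqrt(40) * 2656 * 195 / 1000
= 1080.95 kN

1080.95


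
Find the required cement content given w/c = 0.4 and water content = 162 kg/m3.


Cement = water / (w/c)
= 162 / 0.4
= 405.0 kg/m3

405.0


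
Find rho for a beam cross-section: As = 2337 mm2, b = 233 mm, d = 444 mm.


rho = As / (b * d)
= 2337 / (233 * 444)
= 0.0226

0.0226


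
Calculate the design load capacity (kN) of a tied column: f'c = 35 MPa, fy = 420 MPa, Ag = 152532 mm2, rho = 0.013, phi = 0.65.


Ast = rho * Ag = 0.013 * 152532 = 1982.916 mm2
phi*Pn = 0.65 * 0.80 * (0.85 * 35 * (152532 - 1982.916) + 420 * 1982.916) / 1000
= 2762.06 kN

2762.06


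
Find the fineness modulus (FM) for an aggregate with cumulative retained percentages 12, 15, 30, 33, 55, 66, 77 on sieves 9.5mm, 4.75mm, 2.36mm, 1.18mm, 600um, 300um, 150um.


FM = sum(cumulative % retained) / 100
= 288 / 100
= 2.88

2.88


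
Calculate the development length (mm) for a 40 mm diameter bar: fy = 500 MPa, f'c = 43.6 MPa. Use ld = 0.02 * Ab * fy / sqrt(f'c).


Ab = pi * 40^2 / 4 = 1256.637 mm2
ld = 0.02 * 1256.637 * 500 / sqrt(43.6)
= 1903.1 mm

1903.1


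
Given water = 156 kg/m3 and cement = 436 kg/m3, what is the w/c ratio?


w/c = water / cement
w/c = 156 / 436 = 0.358

0.358


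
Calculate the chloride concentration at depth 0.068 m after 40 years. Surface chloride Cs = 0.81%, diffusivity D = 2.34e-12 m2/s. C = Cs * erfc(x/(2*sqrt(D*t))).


t_seconds = 40 * 365.25 * 24 * 3600 = 1262304000.0 s
arg = 0.068 / (2 * sqrt(2.34e-12 * 1262304000.0))
= 0.6256
erfc(0.6256) = 0.3763
C = 0.81 * 0.3763 = 0.3048%

0.3048


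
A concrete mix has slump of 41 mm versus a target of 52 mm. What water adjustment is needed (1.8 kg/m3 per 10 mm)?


Difference = 52 - 41 = 11 mm
Water adjustment = 11 * 1.8 / 10 = 2.0 kg/m3

2.0


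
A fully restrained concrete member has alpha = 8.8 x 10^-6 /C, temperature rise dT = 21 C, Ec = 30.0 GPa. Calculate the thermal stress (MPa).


sigma = alpha * dT * Ec
= 8.8e-6 * 21 * 30.0 * 1000
= 5.544 MPa

5.544


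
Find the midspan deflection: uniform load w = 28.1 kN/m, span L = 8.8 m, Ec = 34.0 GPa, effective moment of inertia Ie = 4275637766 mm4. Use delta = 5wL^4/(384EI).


Convert: L = 8.8 m = 8800 mm, Ec = 34.0 GPa = 34000 MPa
delta = 5 * 28.1 * 8800^4 / (384 * 34000 * 4275637766)
= 15.09 mm

15.09


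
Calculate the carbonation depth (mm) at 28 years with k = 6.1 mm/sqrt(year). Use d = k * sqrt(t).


depth = k * sqrt(t)
= 6.1 * sqrt(28)
= 32.28 mm

32.28


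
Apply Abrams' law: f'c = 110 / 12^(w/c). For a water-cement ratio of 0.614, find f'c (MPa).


f'c = 110 / 12^0.614
= 110 / 4.599
= 23.92 MPa

23.92


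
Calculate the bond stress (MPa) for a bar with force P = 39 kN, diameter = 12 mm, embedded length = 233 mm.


u = P / (pi * db * ld)
= 39 * 1000 / (pi * 12 * 233)
= 4.44 MPa

4.44


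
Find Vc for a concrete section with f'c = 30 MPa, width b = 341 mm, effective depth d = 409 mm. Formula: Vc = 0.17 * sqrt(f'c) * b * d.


Vc = 0.17 * sqrt(30) * 341 * 409 / 1000
= 129.86 kN

129.86


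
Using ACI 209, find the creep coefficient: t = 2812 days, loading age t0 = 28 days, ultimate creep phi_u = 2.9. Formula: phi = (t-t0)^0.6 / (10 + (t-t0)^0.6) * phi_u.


dt = 2812 - 28 = 2784
phi = 2784^0.6 / (10 + 2784^0.6) * 2.9
= 2.671

2.671


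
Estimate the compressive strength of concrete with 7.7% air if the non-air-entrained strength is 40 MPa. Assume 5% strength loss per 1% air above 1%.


Strength loss = (7.7 - 1) * 5 = 33.5%
f'c = 40 * (1 - 33.5/100)
= 26.6 MPa

26.6


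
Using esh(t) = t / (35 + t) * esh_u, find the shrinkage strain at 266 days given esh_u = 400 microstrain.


esh(266) = 266 / (35 + 266) * 400
= 266 / 301 * 400
= 353.5 microstrain

353.5


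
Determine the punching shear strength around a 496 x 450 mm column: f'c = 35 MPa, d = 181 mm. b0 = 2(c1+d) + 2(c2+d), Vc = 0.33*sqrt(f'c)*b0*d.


b0 = 2*(496 + 181) + 2*(450 + 181) = 2616 mm
Vc = 0.33 * sqrt(35) * 2616 * 181 / 1000
= 924.41 kN

924.41


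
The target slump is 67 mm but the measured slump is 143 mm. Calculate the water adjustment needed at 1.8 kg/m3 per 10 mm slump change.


Difference = 67 - 143 = -76 mm
Water adjustment = -76 * 1.8 / 10 = -13.7 kg/m3

-13.7


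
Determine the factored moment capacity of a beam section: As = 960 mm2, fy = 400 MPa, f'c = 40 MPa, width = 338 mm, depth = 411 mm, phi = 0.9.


a = As * fy / (0.85 * f'c * b)
= 960 * 400 / (0.85 * 40 * 338)
= 33.4145 mm
Mn = As * fy * (d - a/2) / 10^6
= 151.4084 kN-m
phi*Mn = 0.9 * 151.4084 = 136.27 kN-m

136.27


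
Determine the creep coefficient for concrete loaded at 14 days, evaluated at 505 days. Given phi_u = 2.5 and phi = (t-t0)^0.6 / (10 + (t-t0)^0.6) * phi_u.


dt = 505 - 14 = 491
phi = 491^0.6 / (10 + 491^0.6) * 2.5
= 2.011

2.011


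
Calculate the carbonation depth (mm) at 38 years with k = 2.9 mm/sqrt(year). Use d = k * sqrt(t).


depth = k * sqrt(t)
= 2.9 * sqrt(38)
= 17.88 mm

17.88


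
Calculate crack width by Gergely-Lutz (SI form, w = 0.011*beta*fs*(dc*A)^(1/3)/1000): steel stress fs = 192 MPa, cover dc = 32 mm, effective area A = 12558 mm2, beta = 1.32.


w = 0.011 * beta * fs * (dc * A)^(1/3) / 1000
= 0.011 * 1.32 * 192 * (32 * 12558)^(1/3) / 1000
= 0.206 mm

0.206


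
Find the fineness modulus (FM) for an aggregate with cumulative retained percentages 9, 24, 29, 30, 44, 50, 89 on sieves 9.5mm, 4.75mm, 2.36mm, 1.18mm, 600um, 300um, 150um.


FM = sum(cumulative % retained) / 100
= 275 / 100
= 2.75

2.75


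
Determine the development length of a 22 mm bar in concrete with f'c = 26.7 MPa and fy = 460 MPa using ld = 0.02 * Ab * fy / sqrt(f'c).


Ab = pi * 22^2 / 4 = 380.133 mm2
ld = 0.02 * 380.133 * 460 / sqrt(26.7)
= 676.8 mm

676.8


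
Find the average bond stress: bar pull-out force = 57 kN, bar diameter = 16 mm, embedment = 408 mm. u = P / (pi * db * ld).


u = P / (pi * db * ld)
= 57 * 1000 / (pi * 16 * 408)
= 2.779 MPa

2.779


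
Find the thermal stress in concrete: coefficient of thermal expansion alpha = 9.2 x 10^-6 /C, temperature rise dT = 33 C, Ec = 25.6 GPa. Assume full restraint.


sigma = alpha * dT * Ec
= 9.2e-6 * 33 * 25.6 * 1000
= 7.772 MPa

7.772


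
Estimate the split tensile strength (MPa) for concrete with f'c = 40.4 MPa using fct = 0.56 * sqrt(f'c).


fct = 0.56 * sqrt(40.4)
= 0.56 * 6.356
= 3.559 MPa

3.559


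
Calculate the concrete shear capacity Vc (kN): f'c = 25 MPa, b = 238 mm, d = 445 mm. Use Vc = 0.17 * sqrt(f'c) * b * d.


Vc = 0.17 * sqrt(25) * 238 * 445 / 1000
= 90.02 kN

90.02


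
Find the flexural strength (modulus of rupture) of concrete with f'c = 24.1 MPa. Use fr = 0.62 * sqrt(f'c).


fr = 0.62 * sqrt(24.1)
= 3.044 MPa

3.044


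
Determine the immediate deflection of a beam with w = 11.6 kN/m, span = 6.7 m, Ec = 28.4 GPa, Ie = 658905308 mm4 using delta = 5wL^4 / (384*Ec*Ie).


Convert: L = 6.7 m = 6700 mm, Ec = 28.4 GPa = 28400 MPa
delta = 5 * 11.6 * 6700^4 / (384 * 28400 * 658905308)
= 16.27 mm

16.27


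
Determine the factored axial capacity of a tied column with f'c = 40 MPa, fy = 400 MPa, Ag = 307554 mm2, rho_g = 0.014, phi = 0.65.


Ast = rho * Ag = 0.014 * 307554 = 4305.756 mm2
phi*Pn = 0.65 * 0.80 * (0.85 * 40 * (307554 - 4305.756) + 400 * 4305.756) / 1000
= 6257.03 kN

6257.03


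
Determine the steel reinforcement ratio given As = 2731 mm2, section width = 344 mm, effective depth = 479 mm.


rho = As / (b * d)
= 2731 / (344 * 479)
= 0.0166

0.0166


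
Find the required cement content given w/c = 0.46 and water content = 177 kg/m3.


Cement = water / (w/c)
= 177 / 0.46
= 384.8 kg/m3

384.8


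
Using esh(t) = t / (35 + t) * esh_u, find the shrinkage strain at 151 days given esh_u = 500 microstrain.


esh(151) = 151 / (35 + 151) * 500
= 151 / 186 * 500
= 405.9 microstrain

405.9


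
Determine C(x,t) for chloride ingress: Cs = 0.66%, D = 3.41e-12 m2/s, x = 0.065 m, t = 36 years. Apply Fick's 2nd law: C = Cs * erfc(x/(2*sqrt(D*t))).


t_seconds = 36 * 365.25 * 24 * 3600 = 1136073600.0 s
arg = 0.065 / (2 * sqrt(3.41e-12 * 1136073600.0))
= 0.5222
erfc(0.5222) = 0.4602
C = 0.66 * 0.4602 = 0.3038%

0.3038


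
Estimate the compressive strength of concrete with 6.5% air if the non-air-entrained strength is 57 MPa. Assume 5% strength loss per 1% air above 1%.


Strength loss = (6.5 - 1) * 5 = 27.5%
f'c = 57 * (1 - 27.5/100)
= 41.32 MPa

41.32


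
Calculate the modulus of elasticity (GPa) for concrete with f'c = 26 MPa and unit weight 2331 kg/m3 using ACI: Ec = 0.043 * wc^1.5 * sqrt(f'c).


Ec = 0.043 * 2331^1.5 * sqrt(26) / 1000
= 24.68 GPa

24.68


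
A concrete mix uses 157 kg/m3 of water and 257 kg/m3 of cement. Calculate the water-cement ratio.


w/c = water / cement
w/c = 157 / 257 = 0.611

0.611


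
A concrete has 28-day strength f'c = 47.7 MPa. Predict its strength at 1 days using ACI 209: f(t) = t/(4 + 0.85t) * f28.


f(1) = 1 / (4 + 0.85 * 1) * 47.7
= 1 / 4.85 * 47.7
= 9.84 MPa

9.84


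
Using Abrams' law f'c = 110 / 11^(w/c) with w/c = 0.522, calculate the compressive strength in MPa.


f'c = 110 / 11^0.522
= 110 / 3.496
= 31.46 MPa

31.46


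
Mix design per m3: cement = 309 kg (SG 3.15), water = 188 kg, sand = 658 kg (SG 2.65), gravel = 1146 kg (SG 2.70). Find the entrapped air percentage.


Vol cement = 309 / (3.15 * 1000) = 0.098095 m3
Vol water = 188 / 1000 = 0.188 m3
Vol sand = 658 / (2.65 * 1000) = 0.248302 m3
Vol gravel = 1146 / (2.70 * 1000) = 0.424444 m3
Total solid + water volume = 0.958842 m3
Air = (1 - 0.958842) * 100 = 4.12%

4.12


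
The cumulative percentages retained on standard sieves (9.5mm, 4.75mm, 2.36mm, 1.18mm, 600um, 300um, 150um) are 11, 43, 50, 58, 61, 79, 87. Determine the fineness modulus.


FM = sum(cumulative % retained) / 100
= 389 / 100
= 3.89

3.89


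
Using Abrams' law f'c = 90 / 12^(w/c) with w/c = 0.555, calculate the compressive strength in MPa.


f'c = 90 / 12^0.555
= 90 / 3.971
= 22.66 MPa

22.66


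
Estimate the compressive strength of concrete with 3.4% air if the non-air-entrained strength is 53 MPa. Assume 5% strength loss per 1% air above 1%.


Strength loss = (3.4 - 1) * 5 = 12.0%
f'c = 53 * (1 - 12.0/100)
= 46.64 MPa

46.64


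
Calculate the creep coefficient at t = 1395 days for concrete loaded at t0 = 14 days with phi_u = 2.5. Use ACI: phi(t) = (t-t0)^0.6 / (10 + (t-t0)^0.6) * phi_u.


dt = 1395 - 14 = 1381
phi = 1381^0.6 / (10 + 1381^0.6) * 2.5
= 2.211

2.211


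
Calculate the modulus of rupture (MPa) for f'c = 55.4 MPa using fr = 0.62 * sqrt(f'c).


fr = 0.62 * sqrt(55.4)
= 4.615 MPa

4.615


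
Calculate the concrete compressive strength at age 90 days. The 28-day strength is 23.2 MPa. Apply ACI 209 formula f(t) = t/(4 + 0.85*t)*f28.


f(90) = 90 / (4 + 0.85 * 90) * 23.2
= 90 / 80.5 * 23.2
= 25.94 MPa

25.94


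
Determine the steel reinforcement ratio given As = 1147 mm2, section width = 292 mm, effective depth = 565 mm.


rho = As / (b * d)
= 1147 / (292 * 565)
= 0.007

0.007


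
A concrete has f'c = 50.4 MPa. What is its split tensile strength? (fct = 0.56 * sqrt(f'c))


fct = 0.56 * sqrt(50.4)
= 0.56 * 7.099
= 3.976 MPa

3.976


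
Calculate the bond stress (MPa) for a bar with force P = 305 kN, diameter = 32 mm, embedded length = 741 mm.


u = P / (pi * db * ld)
= 305 * 1000 / (pi * 32 * 741)
= 4.094 MPa

4.094


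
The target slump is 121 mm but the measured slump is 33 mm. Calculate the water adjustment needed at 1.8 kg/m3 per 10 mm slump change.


Difference = 121 - 33 = 88 mm
Water adjustment = 88 * 1.8 / 10 = 15.8 kg/m3

15.8


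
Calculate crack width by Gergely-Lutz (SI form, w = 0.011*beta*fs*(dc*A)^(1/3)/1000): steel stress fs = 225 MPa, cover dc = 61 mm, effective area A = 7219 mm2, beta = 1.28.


w = 0.011 * beta * fs * (dc * A)^(1/3) / 1000
= 0.011 * 1.28 * 225 * (61 * 7219)^(1/3) / 1000
= 0.241 mm

0.241


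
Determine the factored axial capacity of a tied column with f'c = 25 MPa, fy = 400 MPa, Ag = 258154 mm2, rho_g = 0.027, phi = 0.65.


Ast = rho * Ag = 0.027 * 258154 = 6970.158 mm2
phi*Pn = 0.65 * 0.80 * (0.85 * 25 * (258154 - 6970.158) + 400 * 6970.158) / 1000
= 4225.37 kN

4225.37


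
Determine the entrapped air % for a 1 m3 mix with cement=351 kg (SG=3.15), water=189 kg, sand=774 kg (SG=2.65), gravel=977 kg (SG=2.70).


Vol cement = 351 / (3.15 * 1000) = 0.111429 m3
Vol water = 189 / 1000 = 0.189 m3
Vol sand = 774 / (2.65 * 1000) = 0.292075 m3
Vol gravel = 977 / (2.70 * 1000) = 0.361852 m3
Total solid + water volume = 0.954356 m3
Air = (1 - 0.954356) * 100 = 4.56%

4.56


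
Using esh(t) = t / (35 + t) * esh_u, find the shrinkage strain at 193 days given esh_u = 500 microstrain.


esh(193) = 193 / (35 + 193) * 500
= 193 / 228 * 500
= 423.2 microstrain

423.2


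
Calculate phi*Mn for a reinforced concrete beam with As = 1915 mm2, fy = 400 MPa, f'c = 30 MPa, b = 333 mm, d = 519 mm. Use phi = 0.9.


a = As * fy / (0.85 * f'c * b)
= 1915 * 400 / (0.85 * 30 * 333)
= 90.2079 mm
Mn = As * fy * (d - a/2) / 10^6
= 363.0044 kN-m
phi*Mn = 0.9 * 363.0044 = 326.7 kN-m

326.7


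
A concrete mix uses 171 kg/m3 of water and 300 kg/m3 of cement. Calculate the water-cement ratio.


w/c = water / cement
w/c = 171 / 300 = 0.57

0.57


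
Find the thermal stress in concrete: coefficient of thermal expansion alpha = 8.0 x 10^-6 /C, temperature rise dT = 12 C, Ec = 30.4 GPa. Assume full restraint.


sigma = alpha * dT * Ec
= 8.0e-6 * 12 * 30.4 * 1000
= 2.918 MPa

2.918
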